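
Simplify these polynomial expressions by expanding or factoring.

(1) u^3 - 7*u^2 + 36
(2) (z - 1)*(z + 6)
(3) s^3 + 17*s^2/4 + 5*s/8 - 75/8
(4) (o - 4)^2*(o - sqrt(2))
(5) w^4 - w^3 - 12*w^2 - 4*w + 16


(1) = (u - 6)*(u - 3)*(u + 2)
(2) = z^2 + 5*z - 6
(3) = (s - 5/4)*(s + 5/2)*(s + 3)
(4) = o^3 - 8*o^2 - sqrt(2)*o^2 + 8*sqrt(2)*o + 16*o - 16*sqrt(2)
(5) = (w - 4)*(w - 1)*(w + 2)^2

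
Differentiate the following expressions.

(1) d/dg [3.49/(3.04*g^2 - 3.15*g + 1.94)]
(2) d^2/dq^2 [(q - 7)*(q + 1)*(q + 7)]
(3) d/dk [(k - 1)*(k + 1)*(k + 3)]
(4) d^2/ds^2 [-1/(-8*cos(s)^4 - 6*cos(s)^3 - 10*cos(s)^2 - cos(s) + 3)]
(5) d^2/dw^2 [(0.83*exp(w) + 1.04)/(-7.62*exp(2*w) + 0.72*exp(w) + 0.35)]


(1) = (10.9935 - 21.2192*g)/(3.04*g^2 - 3.15*g + 1.94)^2
(2) = 6*q + 2
(3) = 3*k^2 + 6*k - 1
(4) = (2*(32*cos(s)^3 + 18*cos(s)^2 + 20*cos(s) + 1)^2*sin(s)^2 + (64*(1 - cos(2*s))^2 + 11*cos(s) + 200*cos(2*s) + 27*cos(3*s) - 96)*(8*cos(s)^4 + 6*cos(s)^3 + 10*cos(s)^2 + cos(s) - 3)/2)/(8*cos(s)^4 + 6*cos(s)^3 + 10*cos(s)^2 + cos(s) - 3)^3
(5) = (-48.193452*exp(4*w) - 246.101616*exp(3*w) + 3.835908*exp(2*w) - 11.424696*exp(w) + 0.160405)*exp(w)/(442.450728*exp(6*w) - 125.419104*exp(5*w) - 49.116996*exp(4*w) + 11.148192*exp(3*w) + 2.25603*exp(2*w) - 0.2646*exp(w) - 0.042875)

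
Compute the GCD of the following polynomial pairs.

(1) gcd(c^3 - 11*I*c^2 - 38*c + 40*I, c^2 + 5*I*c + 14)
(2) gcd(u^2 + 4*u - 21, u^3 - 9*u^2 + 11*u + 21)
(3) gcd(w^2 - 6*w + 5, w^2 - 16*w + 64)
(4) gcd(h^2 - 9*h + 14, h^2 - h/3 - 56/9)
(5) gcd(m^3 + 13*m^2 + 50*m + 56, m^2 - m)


(1) = c - 2*I
(2) = gcd((u - 3)*(u + 7), (u - 7)*(u - 3)*(u + 1)) = u - 3
(3) = 1
(4) = 1
(5) = gcd((m + 2)*(m + 4)*(m + 7), m*(m - 1)) = 1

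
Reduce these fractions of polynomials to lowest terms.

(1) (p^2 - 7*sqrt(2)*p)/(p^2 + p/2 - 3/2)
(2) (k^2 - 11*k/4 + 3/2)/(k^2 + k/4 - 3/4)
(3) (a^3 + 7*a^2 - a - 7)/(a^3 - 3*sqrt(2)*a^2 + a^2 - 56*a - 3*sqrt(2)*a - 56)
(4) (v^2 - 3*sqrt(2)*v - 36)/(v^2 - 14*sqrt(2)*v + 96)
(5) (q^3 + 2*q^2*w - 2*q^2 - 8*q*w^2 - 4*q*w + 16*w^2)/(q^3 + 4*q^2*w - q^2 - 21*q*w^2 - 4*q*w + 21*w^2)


(1) = (2*p^2 - 14*sqrt(2)*p)/(2*p^2 + p - 3)
(2) = (k - 2)/(k + 1)
(3) = (a^2 + 6*a - 7)/(a^2 - 3*sqrt(2)*a - 56)
(4) = (v + 3*sqrt(2))/(v - 8*sqrt(2))
(5) = (q^3 + 2*q^2*w - 2*q^2 - 8*q*w^2 - 4*q*w + 16*w^2)/(q^3 + 4*q^2*w - q^2 - 21*q*w^2 - 4*q*w + 21*w^2)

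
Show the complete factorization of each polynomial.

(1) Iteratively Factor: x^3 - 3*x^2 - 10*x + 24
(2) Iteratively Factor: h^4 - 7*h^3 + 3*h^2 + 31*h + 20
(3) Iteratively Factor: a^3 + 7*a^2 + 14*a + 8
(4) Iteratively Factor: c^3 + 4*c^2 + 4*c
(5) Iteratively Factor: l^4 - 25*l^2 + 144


(1) = (x + 3)*(x^2 - 6*x + 8) = (x - 4)*(x + 3)*(x - 2)
(2) = (h - 4)*(h^3 - 3*h^2 - 9*h - 5) = (h - 5)*(h - 4)*(h^2 + 2*h + 1) = (h - 5)*(h - 4)*(h + 1)*(h + 1)
(3) = (a + 4)*(a^2 + 3*a + 2) = (a + 1)*(a + 4)*(a + 2)
(4) = (c + 2)*(c^2 + 2*c) = c*(c + 2)*(c + 2)
(5) = (l + 3)*(l^3 - 3*l^2 - 16*l + 48) = (l - 4)*(l + 3)*(l^2 + l - 12) = (l - 4)*(l - 3)*(l + 3)*(l + 4)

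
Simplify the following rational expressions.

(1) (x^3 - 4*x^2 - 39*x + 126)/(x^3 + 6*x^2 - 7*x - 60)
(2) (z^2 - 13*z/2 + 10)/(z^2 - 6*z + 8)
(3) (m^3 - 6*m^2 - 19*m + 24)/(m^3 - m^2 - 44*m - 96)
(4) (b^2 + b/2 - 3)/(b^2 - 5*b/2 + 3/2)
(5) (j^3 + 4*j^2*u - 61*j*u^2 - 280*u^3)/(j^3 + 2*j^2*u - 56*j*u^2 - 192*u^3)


(1) = (x^2 - x - 42)/(x^2 + 9*x + 20)
(2) = (2*z - 5)/(2*z - 4)
(3) = (m - 1)/(m + 4)
(4) = (b + 2)/(b - 1)
(5) = (j^2 + 12*j*u + 35*u^2)/(j^2 + 10*j*u + 24*u^2)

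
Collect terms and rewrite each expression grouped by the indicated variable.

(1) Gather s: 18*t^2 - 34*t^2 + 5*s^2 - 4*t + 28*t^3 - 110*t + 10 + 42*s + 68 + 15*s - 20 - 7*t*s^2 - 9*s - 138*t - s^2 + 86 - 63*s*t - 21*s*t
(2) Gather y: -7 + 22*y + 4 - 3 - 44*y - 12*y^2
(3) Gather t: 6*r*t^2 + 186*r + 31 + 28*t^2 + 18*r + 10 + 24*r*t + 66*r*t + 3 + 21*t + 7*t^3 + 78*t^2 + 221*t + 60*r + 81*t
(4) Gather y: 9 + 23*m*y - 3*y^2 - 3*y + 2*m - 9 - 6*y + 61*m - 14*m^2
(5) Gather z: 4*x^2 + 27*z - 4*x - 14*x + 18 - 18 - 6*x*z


(1) = s^2*(4 - 7*t) + s*(48 - 84*t) + 28*t^3 - 16*t^2 - 252*t + 144
(2) = -12*y^2 - 22*y - 6
(3) = 264*r + 7*t^3 + t^2*(6*r + 106) + t*(90*r + 323) + 44
(4) = -14*m^2 + 63*m - 3*y^2 + y*(23*m - 9)
(5) = 4*x^2 - 18*x + z*(27 - 6*x)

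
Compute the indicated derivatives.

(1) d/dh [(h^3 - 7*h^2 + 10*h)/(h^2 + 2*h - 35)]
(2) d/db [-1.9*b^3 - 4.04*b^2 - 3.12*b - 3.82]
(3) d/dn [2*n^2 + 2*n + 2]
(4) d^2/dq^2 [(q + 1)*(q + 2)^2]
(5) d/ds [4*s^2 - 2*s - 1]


(1) = (h^2 + 14*h - 14)/(h^2 + 14*h + 49)
(2) = -5.7*b^2 - 8.08*b - 3.12
(3) = 4*n + 2
(4) = 6*q + 10
(5) = 8*s - 2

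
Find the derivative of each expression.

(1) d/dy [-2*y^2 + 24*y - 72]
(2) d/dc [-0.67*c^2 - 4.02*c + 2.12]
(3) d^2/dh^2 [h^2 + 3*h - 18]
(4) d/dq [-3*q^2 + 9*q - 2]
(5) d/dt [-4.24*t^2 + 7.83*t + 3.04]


(1) = 24 - 4*y
(2) = -1.34*c - 4.02
(3) = 2
(4) = 9 - 6*q
(5) = 7.83 - 8.48*t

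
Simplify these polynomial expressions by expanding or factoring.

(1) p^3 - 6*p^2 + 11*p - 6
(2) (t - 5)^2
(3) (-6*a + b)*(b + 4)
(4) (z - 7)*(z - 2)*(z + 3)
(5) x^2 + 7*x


(1) = (p - 3)*(p - 2)*(p - 1)
(2) = t^2 - 10*t + 25
(3) = -6*a*b - 24*a + b^2 + 4*b
(4) = z^3 - 6*z^2 - 13*z + 42
(5) = x*(x + 7)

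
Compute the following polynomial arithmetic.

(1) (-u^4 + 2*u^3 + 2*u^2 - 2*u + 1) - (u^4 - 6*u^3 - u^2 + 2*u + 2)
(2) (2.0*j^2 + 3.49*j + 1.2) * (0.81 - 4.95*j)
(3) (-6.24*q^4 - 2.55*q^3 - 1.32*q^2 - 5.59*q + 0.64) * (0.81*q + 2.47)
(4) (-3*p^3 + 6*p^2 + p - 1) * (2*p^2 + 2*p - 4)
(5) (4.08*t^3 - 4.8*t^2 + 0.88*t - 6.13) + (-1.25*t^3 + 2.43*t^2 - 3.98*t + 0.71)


(1) = -2*u^4 + 8*u^3 + 3*u^2 - 4*u - 1
(2) = -9.9*j^3 - 15.6555*j^2 - 3.1131*j + 0.972
(3) = -5.0544*q^5 - 17.4783*q^4 - 7.3677*q^3 - 7.7883*q^2 - 13.2889*q + 1.5808
(4) = -6*p^5 + 6*p^4 + 26*p^3 - 24*p^2 - 6*p + 4
(5) = 2.83*t^3 - 2.37*t^2 - 3.1*t - 5.42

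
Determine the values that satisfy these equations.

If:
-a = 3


Then:
a = -3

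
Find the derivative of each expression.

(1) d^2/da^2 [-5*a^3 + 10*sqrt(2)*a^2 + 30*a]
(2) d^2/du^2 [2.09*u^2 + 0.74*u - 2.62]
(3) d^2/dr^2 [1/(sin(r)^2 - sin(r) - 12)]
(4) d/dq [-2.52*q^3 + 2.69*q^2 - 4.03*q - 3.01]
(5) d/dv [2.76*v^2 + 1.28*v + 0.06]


(1) = -30*a + 20*sqrt(2)
(2) = 4.18000000000000
(3) = (4*sin(r)^4 - 3*sin(r)^3 + 43*sin(r)^2 - 6*sin(r) - 26)/(sin(r) + cos(r)^2 + 11)^3
(4) = -7.56*q^2 + 5.38*q - 4.03
(5) = 5.52*v + 1.28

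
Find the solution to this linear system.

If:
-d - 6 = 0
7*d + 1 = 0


Then:
No Solution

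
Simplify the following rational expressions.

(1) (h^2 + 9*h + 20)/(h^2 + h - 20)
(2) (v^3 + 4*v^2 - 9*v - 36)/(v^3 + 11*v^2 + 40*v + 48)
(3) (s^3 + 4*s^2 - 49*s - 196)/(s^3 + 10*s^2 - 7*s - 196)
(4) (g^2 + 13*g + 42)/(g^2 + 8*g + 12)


(1) = (h + 4)/(h - 4)
(2) = (v - 3)/(v + 4)
(3) = (s^2 - 3*s - 28)/(s^2 + 3*s - 28)
(4) = (g + 7)/(g + 2)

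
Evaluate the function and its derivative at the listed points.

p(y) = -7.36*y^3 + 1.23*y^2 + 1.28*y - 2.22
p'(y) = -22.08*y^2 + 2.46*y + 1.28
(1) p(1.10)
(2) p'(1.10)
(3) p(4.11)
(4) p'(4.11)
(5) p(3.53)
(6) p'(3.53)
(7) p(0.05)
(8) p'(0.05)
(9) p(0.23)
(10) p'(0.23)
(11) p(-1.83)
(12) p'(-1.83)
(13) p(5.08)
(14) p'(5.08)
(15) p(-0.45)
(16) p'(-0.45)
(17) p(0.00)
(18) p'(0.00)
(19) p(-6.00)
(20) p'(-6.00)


(1) = -9.12
(2) = -22.73
(3) = -487.16
(4) = -361.59
(5) = -306.12
(6) = -265.17
(7) = -2.15
(8) = 1.35
(9) = -1.95
(10) = 0.68
(11) = 44.66
(12) = -77.17
(13) = -928.85
(14) = -556.03
(15) = -1.88
(16) = -4.30
(17) = -2.22
(18) = 1.28
(19) = 1624.14
(20) = -808.36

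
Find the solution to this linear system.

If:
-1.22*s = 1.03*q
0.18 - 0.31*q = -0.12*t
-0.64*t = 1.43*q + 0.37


Then:
q = 0.19
s = -0.16
t = -1.01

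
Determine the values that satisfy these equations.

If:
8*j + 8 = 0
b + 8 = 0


Then:
b = -8
j = -1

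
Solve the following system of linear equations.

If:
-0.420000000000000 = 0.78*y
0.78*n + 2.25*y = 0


Then:
n = 1.55
y = -0.54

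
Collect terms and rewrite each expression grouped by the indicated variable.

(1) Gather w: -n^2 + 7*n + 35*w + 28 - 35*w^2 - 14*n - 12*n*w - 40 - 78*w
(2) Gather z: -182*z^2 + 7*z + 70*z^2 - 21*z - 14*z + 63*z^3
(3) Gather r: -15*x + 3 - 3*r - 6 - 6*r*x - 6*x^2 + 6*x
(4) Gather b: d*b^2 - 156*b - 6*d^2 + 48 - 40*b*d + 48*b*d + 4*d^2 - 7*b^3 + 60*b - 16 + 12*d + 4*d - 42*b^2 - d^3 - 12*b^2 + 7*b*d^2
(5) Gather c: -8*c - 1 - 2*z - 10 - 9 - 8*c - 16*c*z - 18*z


(1) = -n^2 - 7*n - 35*w^2 + w*(-12*n - 43) - 12
(2) = 63*z^3 - 112*z^2 - 28*z
(3) = r*(-6*x - 3) - 6*x^2 - 9*x - 3
(4) = -7*b^3 + b^2*(d - 54) + b*(7*d^2 + 8*d - 96) - d^3 - 2*d^2 + 16*d + 32
(5) = c*(-16*z - 16) - 20*z - 20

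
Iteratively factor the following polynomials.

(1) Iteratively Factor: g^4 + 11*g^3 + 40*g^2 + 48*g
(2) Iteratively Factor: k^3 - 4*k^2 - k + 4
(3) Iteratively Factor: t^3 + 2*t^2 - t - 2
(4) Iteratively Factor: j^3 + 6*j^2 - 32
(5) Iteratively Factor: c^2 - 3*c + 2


(1) = (g + 4)*(g^3 + 7*g^2 + 12*g) = (g + 4)^2*(g^2 + 3*g) = (g + 3)*(g + 4)^2*(g)
(2) = (k - 4)*(k^2 - 1) = (k - 4)*(k + 1)*(k - 1)
(3) = (t + 2)*(t^2 - 1) = (t + 1)*(t + 2)*(t - 1)
(4) = (j + 4)*(j^2 + 2*j - 8) = (j + 4)^2*(j - 2)
(5) = (c - 1)*(c - 2)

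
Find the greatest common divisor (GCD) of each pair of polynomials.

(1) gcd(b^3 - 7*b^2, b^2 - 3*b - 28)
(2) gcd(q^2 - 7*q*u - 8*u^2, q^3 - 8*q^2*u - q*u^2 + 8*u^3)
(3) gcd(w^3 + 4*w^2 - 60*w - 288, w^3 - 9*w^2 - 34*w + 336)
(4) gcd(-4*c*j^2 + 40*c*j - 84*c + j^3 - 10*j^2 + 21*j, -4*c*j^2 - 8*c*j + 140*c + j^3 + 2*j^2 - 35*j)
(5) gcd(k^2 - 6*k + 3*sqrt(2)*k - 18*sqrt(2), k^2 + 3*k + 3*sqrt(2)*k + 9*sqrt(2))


(1) = b - 7
(2) = gcd((q - 8*u)*(q + u), (q - 8*u)*(q - u)*(q + u)) = q^2 - 7*q*u - 8*u^2
(3) = gcd((w - 8)*(w + 6)^2, (w - 8)*(w - 7)*(w + 6)) = w^2 - 2*w - 48
(4) = 4*c - j
(5) = gcd((k - 6)*(k + 3*sqrt(2)), (k + 3)*(k + 3*sqrt(2))) = k + 3*sqrt(2)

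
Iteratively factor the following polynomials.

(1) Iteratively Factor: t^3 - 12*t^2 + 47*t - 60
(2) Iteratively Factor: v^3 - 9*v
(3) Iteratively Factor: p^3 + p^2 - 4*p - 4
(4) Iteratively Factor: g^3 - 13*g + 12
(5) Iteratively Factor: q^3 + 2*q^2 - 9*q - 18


(1) = (t - 5)*(t^2 - 7*t + 12) = (t - 5)*(t - 4)*(t - 3)
(2) = (v - 3)*(v^2 + 3*v) = (v - 3)*(v + 3)*(v)
(3) = (p + 1)*(p^2 - 4) = (p - 2)*(p + 1)*(p + 2)
(4) = (g + 4)*(g^2 - 4*g + 3) = (g - 3)*(g + 4)*(g - 1)
(5) = (q + 2)*(q^2 - 9) = (q + 2)*(q + 3)*(q - 3)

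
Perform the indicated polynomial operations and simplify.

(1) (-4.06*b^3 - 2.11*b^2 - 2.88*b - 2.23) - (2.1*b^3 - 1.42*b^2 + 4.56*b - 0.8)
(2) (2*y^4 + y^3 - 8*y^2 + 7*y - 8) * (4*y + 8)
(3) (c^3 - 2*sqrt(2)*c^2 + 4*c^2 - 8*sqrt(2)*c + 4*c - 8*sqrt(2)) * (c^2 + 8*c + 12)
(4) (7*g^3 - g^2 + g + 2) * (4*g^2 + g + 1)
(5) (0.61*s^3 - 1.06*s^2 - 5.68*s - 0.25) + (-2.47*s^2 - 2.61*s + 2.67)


(1) = -6.16*b^3 - 0.69*b^2 - 7.44*b - 1.43
(2) = 8*y^5 + 20*y^4 - 24*y^3 - 36*y^2 + 24*y - 64
(3) = c^5 - 2*sqrt(2)*c^4 + 12*c^4 - 24*sqrt(2)*c^3 + 48*c^3 - 96*sqrt(2)*c^2 + 80*c^2 - 160*sqrt(2)*c + 48*c - 96*sqrt(2)
(4) = 28*g^5 + 3*g^4 + 10*g^3 + 8*g^2 + 3*g + 2
(5) = 0.61*s^3 - 3.53*s^2 - 8.29*s + 2.42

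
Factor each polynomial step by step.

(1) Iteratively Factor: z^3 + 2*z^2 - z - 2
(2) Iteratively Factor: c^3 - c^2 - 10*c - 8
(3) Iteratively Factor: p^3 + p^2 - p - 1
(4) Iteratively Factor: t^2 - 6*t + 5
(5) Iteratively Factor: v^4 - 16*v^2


(1) = (z - 1)*(z^2 + 3*z + 2) = (z - 1)*(z + 2)*(z + 1)
(2) = (c - 4)*(c^2 + 3*c + 2) = (c - 4)*(c + 1)*(c + 2)
(3) = (p + 1)*(p^2 - 1) = (p - 1)*(p + 1)*(p + 1)
(4) = (t - 5)*(t - 1)
(5) = (v)*(v^3 - 16*v) = v^2*(v^2 - 16) = v^2*(v + 4)*(v - 4)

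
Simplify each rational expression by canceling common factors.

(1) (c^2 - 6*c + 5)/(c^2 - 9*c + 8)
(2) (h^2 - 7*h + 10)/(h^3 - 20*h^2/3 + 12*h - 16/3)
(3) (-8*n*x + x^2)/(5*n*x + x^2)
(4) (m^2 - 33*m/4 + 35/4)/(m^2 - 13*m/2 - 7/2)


(1) = (c - 5)/(c - 8)
(2) = (3*h - 15)/(3*h^2 - 14*h + 8)
(3) = (-8*n + x)/(5*n + x)
(4) = (4*m - 5)/(4*m + 2)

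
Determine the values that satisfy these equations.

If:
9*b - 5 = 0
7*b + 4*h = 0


Then:
b = 5/9
h = -35/36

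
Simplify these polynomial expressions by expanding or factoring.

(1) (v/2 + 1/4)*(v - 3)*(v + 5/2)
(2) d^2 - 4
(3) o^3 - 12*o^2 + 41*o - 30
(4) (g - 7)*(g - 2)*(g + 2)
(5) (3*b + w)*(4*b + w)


(1) = v^3/2 - 31*v/8 - 15/8
(2) = (d - 2)*(d + 2)
(3) = (o - 6)*(o - 5)*(o - 1)
(4) = g^3 - 7*g^2 - 4*g + 28
(5) = 12*b^2 + 7*b*w + w^2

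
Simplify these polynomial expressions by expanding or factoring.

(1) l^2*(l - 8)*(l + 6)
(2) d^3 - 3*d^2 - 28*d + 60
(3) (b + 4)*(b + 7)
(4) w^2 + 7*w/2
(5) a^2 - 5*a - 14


(1) = l^4 - 2*l^3 - 48*l^2
(2) = (d - 6)*(d - 2)*(d + 5)
(3) = b^2 + 11*b + 28
(4) = w*(w + 7/2)
(5) = (a - 7)*(a + 2)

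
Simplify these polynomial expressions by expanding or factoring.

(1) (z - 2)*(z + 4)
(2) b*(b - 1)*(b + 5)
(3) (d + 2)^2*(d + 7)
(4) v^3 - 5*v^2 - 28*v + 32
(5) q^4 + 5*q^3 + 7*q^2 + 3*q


(1) = z^2 + 2*z - 8
(2) = b^3 + 4*b^2 - 5*b
(3) = d^3 + 11*d^2 + 32*d + 28
(4) = (v - 8)*(v - 1)*(v + 4)
(5) = q*(q + 1)^2*(q + 3)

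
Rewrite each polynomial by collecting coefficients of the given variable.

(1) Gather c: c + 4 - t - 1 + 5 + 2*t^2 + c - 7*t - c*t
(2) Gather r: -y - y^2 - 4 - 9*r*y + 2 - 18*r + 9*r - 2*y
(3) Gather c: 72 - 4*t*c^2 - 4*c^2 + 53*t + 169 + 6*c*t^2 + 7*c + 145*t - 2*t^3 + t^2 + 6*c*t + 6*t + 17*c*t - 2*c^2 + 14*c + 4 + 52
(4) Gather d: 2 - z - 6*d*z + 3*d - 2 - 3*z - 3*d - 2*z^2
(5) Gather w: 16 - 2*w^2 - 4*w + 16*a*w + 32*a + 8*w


(1) = c*(2 - t) + 2*t^2 - 8*t + 8
(2) = r*(-9*y - 9) - y^2 - 3*y - 2
(3) = c^2*(-4*t - 6) + c*(6*t^2 + 23*t + 21) - 2*t^3 + t^2 + 204*t + 297
(4) = -6*d*z - 2*z^2 - 4*z
(5) = 32*a - 2*w^2 + w*(16*a + 4) + 16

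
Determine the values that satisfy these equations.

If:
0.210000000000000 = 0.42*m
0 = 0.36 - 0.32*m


Then:
No Solution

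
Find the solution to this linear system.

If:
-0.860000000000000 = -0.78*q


Then:
q = 1.10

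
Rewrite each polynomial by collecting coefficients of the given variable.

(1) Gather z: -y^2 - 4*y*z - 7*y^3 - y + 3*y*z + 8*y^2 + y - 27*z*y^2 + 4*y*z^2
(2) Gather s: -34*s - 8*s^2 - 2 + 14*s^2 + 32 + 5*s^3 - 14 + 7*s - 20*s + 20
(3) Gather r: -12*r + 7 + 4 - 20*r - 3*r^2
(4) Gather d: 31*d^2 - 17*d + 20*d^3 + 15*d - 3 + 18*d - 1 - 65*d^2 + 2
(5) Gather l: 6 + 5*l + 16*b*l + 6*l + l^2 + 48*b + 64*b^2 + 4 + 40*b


(1) = -7*y^3 + 7*y^2 + 4*y*z^2 + z*(-27*y^2 - y)
(2) = 5*s^3 + 6*s^2 - 47*s + 36
(3) = -3*r^2 - 32*r + 11
(4) = 20*d^3 - 34*d^2 + 16*d - 2
(5) = 64*b^2 + 88*b + l^2 + l*(16*b + 11) + 10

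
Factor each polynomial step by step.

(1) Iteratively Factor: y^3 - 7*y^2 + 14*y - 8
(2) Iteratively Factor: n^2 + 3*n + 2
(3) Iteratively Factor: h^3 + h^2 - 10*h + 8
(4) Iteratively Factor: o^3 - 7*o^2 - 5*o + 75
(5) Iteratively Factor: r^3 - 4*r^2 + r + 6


(1) = (y - 1)*(y^2 - 6*y + 8) = (y - 2)*(y - 1)*(y - 4)
(2) = (n + 2)*(n + 1)
(3) = (h + 4)*(h^2 - 3*h + 2) = (h - 2)*(h + 4)*(h - 1)
(4) = (o + 3)*(o^2 - 10*o + 25) = (o - 5)*(o + 3)*(o - 5)
(5) = (r - 2)*(r^2 - 2*r - 3) = (r - 2)*(r + 1)*(r - 3)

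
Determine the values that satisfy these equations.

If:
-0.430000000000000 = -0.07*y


Then:
y = 6.14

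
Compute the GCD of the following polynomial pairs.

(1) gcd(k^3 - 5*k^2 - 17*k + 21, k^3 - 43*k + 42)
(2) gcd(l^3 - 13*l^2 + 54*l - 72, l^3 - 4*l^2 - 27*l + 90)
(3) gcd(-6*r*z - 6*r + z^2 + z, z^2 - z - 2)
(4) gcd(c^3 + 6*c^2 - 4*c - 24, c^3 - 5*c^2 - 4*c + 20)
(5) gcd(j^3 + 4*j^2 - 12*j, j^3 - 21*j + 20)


(1) = gcd((k - 7)*(k - 1)*(k + 3), (k - 6)*(k - 1)*(k + 7)) = k - 1
(2) = gcd((l - 6)*(l - 4)*(l - 3), (l - 6)*(l - 3)*(l + 5)) = l^2 - 9*l + 18
(3) = gcd((-6*r + z)*(z + 1), (z - 2)*(z + 1)) = z + 1
(4) = gcd((c - 2)*(c + 2)*(c + 6), (c - 5)*(c - 2)*(c + 2)) = c^2 - 4
(5) = gcd(j*(j - 2)*(j + 6), (j - 4)*(j - 1)*(j + 5)) = 1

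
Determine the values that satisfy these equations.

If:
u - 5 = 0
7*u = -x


Then:
u = 5
x = -35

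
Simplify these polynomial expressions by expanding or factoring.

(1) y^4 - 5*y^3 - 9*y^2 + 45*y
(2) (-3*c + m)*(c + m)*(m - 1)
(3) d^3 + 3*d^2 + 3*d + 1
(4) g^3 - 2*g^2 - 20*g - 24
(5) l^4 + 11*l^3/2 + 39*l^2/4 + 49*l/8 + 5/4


(1) = y*(y - 5)*(y - 3)*(y + 3)
(2) = -3*c^2*m + 3*c^2 - 2*c*m^2 + 2*c*m + m^3 - m^2
(3) = (d + 1)^3
(4) = (g - 6)*(g + 2)^2
(5) = (l + 1/2)^2*(l + 2)*(l + 5/2)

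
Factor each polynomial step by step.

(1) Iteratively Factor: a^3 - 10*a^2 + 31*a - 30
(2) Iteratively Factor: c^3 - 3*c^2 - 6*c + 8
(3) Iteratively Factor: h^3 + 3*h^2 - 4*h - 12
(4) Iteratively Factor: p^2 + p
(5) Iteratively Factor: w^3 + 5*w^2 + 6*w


(1) = (a - 3)*(a^2 - 7*a + 10) = (a - 5)*(a - 3)*(a - 2)
(2) = (c - 4)*(c^2 + c - 2) = (c - 4)*(c - 1)*(c + 2)
(3) = (h + 3)*(h^2 - 4) = (h + 2)*(h + 3)*(h - 2)
(4) = (p + 1)*(p)
(5) = (w)*(w^2 + 5*w + 6) = w*(w + 2)*(w + 3)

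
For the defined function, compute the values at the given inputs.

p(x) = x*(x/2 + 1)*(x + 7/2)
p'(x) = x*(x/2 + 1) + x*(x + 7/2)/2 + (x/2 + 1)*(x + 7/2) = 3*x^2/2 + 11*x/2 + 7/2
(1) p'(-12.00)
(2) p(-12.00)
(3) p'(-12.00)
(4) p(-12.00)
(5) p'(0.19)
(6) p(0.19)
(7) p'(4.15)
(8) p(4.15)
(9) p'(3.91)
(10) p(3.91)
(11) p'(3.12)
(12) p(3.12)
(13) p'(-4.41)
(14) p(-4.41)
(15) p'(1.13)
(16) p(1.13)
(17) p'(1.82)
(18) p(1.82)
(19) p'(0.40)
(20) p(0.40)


(1) = 153.50
(2) = -510.00
(3) = 153.50
(4) = -510.00
(5) = 4.60
(6) = 0.77
(7) = 52.16
(8) = 97.62
(9) = 47.94
(10) = 85.62
(11) = 35.26
(12) = 52.88
(13) = 8.42
(14) = -4.84
(15) = 11.63
(16) = 8.19
(17) = 18.48
(18) = 18.49
(19) = 5.94
(20) = 1.87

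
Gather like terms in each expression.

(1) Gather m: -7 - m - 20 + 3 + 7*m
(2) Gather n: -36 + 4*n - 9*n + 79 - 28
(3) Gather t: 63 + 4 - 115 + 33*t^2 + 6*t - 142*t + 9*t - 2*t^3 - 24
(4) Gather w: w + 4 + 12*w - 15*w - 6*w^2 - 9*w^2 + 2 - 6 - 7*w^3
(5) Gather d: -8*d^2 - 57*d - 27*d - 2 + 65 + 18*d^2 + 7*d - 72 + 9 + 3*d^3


(1) = 6*m - 24
(2) = 15 - 5*n
(3) = -2*t^3 + 33*t^2 - 127*t - 72
(4) = -7*w^3 - 15*w^2 - 2*w
(5) = 3*d^3 + 10*d^2 - 77*d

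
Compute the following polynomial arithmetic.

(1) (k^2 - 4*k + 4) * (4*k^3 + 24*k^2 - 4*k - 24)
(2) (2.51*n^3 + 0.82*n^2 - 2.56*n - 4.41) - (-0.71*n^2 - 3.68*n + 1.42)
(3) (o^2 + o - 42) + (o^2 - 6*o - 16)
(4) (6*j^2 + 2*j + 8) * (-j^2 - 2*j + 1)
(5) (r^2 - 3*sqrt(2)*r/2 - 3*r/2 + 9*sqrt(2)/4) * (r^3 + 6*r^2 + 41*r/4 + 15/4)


(1) = 4*k^5 + 8*k^4 - 84*k^3 + 88*k^2 + 80*k - 96
(2) = 2.51*n^3 + 1.53*n^2 + 1.12*n - 5.83
(3) = 2*o^2 - 5*o - 58
(4) = -6*j^4 - 14*j^3 - 6*j^2 - 14*j + 8
(5) = r^5 - 3*sqrt(2)*r^4/2 + 9*r^4/2 - 27*sqrt(2)*r^3/4 + 5*r^3/4 - 93*r^2/8 - 15*sqrt(2)*r^2/8 - 45*r/8 + 279*sqrt(2)*r/16 + 135*sqrt(2)/16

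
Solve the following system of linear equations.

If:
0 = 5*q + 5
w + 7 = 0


Then:
q = -1
w = -7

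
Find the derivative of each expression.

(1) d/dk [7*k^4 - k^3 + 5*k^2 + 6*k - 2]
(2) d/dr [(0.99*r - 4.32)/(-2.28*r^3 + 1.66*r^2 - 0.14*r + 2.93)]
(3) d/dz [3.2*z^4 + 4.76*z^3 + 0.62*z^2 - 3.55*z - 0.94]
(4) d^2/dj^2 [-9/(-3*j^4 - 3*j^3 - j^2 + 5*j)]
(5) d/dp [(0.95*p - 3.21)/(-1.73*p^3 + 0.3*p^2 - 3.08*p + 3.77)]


(1) = 28*k^3 - 3*k^2 + 10*k + 6
(2) = (4.5144*r^3 - 31.1922*r^2 + 14.3424*r + 2.2959)/(5.1984*r^6 - 7.5696*r^5 + 3.394*r^4 - 13.8256*r^3 + 9.7472*r^2 - 0.8204*r + 8.5849)
(3) = 12.8*z^3 + 14.28*z^2 + 1.24*z - 3.55
(4) = 18*(-j*(18*j^2 + 9*j + 1)*(3*j^3 + 3*j^2 + j - 5) + (12*j^3 + 9*j^2 + 2*j - 5)^2)/(j^3*(3*j^3 + 3*j^2 + j - 5)^3)
(5) = (3.287*p^3 - 16.9449*p^2 + 1.926*p - 6.3053)/(2.9929*p^6 - 1.038*p^5 + 10.7468*p^4 - 14.8922*p^3 + 11.7484*p^2 - 23.2232*p + 14.2129)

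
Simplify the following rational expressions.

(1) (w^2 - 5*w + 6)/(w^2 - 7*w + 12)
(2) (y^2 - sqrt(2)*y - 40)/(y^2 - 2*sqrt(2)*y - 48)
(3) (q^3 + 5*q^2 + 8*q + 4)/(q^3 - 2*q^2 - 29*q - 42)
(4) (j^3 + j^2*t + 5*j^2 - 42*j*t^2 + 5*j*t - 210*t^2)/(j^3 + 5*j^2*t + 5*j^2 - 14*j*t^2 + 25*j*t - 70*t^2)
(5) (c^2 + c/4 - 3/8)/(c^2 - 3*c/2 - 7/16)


(1) = (w - 2)/(w - 4)
(2) = (y - 5*sqrt(2))/(y - 6*sqrt(2))
(3) = (q^2 + 3*q + 2)/(q^2 - 4*q - 21)
(4) = (-j + 6*t)/(-j + 2*t)
(5) = (16*c^2 + 4*c - 6)/(16*c^2 - 24*c - 7)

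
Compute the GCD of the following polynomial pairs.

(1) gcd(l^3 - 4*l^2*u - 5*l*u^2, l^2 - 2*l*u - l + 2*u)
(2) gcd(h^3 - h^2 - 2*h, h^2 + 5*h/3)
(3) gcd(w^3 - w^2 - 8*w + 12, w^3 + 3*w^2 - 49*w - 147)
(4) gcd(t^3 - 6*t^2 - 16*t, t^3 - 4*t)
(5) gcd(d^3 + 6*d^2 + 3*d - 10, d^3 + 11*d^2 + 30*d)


(1) = 1
(2) = h
(3) = gcd((w - 2)^2*(w + 3), (w - 7)*(w + 3)*(w + 7)) = w + 3
(4) = gcd(t*(t - 8)*(t + 2), t*(t - 2)*(t + 2)) = t^2 + 2*t
(5) = d + 5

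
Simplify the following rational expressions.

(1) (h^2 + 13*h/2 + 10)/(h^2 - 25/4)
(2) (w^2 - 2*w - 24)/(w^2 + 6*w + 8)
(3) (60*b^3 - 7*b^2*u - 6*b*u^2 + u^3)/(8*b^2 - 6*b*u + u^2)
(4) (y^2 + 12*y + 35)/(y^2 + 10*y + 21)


(1) = (2*h + 8)/(2*h - 5)
(2) = (w - 6)/(w + 2)
(3) = (-15*b^2 - 2*b*u + u^2)/(-2*b + u)
(4) = (y + 5)/(y + 3)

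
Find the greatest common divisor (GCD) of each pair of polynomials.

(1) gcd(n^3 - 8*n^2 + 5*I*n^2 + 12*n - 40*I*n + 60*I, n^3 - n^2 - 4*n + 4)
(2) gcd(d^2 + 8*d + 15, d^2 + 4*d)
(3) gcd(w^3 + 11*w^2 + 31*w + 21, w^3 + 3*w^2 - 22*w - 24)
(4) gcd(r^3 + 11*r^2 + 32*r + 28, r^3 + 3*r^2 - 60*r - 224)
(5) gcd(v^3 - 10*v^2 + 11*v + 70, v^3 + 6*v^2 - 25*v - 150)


(1) = n - 2
(2) = gcd((d + 3)*(d + 5), d*(d + 4)) = 1
(3) = gcd((w + 1)*(w + 3)*(w + 7), (w - 4)*(w + 1)*(w + 6)) = w + 1
(4) = gcd((r + 2)^2*(r + 7), (r - 8)*(r + 4)*(r + 7)) = r + 7
(5) = v - 5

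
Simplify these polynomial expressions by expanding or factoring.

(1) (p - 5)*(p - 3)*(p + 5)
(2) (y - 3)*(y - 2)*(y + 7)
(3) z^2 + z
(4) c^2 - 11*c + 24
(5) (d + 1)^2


(1) = p^3 - 3*p^2 - 25*p + 75
(2) = y^3 + 2*y^2 - 29*y + 42
(3) = z*(z + 1)
(4) = (c - 8)*(c - 3)
(5) = d^2 + 2*d + 1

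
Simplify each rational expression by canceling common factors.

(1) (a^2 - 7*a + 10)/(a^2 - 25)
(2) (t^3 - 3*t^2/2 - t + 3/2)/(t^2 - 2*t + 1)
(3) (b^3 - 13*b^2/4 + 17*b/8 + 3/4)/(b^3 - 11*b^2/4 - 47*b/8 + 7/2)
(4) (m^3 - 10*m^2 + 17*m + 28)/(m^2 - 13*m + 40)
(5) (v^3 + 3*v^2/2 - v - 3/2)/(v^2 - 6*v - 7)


(1) = (a - 2)/(a + 5)
(2) = (2*t^2 - t - 3)/(2*t - 2)
(3) = (8*b^3 - 26*b^2 + 17*b + 6)/(8*b^3 - 22*b^2 - 47*b + 28)
(4) = (m^3 - 10*m^2 + 17*m + 28)/(m^2 - 13*m + 40)
(5) = (2*v^2 + v - 3)/(2*v - 14)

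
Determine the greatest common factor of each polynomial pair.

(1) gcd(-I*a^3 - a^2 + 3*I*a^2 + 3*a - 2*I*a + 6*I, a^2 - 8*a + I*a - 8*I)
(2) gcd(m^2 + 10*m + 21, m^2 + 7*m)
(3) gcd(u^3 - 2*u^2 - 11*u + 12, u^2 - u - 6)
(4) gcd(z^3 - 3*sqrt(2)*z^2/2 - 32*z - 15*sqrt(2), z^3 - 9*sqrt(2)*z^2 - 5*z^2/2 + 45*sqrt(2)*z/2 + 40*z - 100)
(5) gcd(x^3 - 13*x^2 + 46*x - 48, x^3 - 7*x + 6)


(1) = a + I
(2) = m + 7
(3) = gcd((u - 4)*(u - 1)*(u + 3), (u - 3)*(u + 2)) = 1
(4) = gcd((z - 5*sqrt(2))*(z + sqrt(2)/2)*(z + 3*sqrt(2)), (z - 5/2)*(z - 5*sqrt(2))*(z - 4*sqrt(2))) = z - 5*sqrt(2)
(5) = x - 2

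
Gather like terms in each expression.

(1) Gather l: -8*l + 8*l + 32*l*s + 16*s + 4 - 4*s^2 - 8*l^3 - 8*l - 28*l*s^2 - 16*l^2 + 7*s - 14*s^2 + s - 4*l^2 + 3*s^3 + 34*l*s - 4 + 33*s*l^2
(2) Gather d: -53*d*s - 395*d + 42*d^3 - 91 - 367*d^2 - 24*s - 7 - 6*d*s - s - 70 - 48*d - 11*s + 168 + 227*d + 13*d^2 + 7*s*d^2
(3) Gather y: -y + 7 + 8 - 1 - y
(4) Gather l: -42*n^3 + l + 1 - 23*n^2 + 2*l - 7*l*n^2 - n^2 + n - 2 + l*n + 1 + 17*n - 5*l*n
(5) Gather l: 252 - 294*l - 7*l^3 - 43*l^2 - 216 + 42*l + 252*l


(1) = -8*l^3 + l^2*(33*s - 20) + l*(-28*s^2 + 66*s - 8) + 3*s^3 - 18*s^2 + 24*s
(2) = 42*d^3 + d^2*(7*s - 354) + d*(-59*s - 216) - 36*s
(3) = 14 - 2*y
(4) = l*(-7*n^2 - 4*n + 3) - 42*n^3 - 24*n^2 + 18*n
(5) = -7*l^3 - 43*l^2 + 36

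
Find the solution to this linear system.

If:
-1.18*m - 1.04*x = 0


Then:
m = -0.88135593220339*x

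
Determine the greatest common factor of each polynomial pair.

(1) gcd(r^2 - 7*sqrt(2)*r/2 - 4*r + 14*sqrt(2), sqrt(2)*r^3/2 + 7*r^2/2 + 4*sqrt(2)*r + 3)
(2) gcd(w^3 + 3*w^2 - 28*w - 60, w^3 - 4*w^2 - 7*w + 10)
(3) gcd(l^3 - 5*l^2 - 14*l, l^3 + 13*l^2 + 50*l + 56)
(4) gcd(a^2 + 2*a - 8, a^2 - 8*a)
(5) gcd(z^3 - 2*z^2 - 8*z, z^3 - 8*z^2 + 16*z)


(1) = gcd((r - 4)*(r - 7*sqrt(2)/2), (r + sqrt(2))*(r + 3*sqrt(2)/2)*(sqrt(2)*r/2 + 1)) = 1
(2) = gcd((w - 5)*(w + 2)*(w + 6), (w - 5)*(w - 1)*(w + 2)) = w^2 - 3*w - 10
(3) = gcd(l*(l - 7)*(l + 2), (l + 2)*(l + 4)*(l + 7)) = l + 2
(4) = 1
(5) = gcd(z*(z - 4)*(z + 2), z*(z - 4)^2) = z^2 - 4*z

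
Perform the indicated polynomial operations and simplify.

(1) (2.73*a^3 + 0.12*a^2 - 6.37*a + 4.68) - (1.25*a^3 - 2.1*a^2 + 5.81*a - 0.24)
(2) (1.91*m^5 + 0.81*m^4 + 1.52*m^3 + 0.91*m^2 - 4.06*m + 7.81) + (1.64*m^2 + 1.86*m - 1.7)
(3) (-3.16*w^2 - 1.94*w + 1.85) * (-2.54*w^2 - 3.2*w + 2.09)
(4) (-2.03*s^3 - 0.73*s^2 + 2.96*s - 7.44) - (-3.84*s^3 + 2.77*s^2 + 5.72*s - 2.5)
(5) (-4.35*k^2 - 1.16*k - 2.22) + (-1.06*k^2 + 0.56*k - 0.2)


(1) = 1.48*a^3 + 2.22*a^2 - 12.18*a + 4.92
(2) = 1.91*m^5 + 0.81*m^4 + 1.52*m^3 + 2.55*m^2 - 2.2*m + 6.11
(3) = 8.0264*w^4 + 15.0396*w^3 - 5.0954*w^2 - 9.9746*w + 3.8665
(4) = 1.81*s^3 - 3.5*s^2 - 2.76*s - 4.94
(5) = -5.41*k^2 - 0.6*k - 2.42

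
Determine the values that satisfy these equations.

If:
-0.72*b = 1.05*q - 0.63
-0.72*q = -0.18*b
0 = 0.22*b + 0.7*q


Then:
No Solution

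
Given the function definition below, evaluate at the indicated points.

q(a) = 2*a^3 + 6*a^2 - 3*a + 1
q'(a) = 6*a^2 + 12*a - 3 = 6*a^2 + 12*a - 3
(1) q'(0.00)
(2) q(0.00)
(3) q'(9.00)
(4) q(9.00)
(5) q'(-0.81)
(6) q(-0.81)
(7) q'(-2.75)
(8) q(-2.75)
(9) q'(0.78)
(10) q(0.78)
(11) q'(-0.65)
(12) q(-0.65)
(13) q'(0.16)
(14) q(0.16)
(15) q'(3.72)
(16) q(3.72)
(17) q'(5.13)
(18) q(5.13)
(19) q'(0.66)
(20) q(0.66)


(1) = -3.00
(2) = 1.00
(3) = 591.00
(4) = 1918.00
(5) = -8.78
(6) = 6.30
(7) = 9.38
(8) = 13.03
(9) = 10.01
(10) = 3.26
(11) = -8.27
(12) = 4.94
(13) = -0.93
(14) = 0.68
(15) = 124.67
(16) = 175.83
(17) = 216.46
(18) = 413.52
(19) = 7.53
(20) = 2.21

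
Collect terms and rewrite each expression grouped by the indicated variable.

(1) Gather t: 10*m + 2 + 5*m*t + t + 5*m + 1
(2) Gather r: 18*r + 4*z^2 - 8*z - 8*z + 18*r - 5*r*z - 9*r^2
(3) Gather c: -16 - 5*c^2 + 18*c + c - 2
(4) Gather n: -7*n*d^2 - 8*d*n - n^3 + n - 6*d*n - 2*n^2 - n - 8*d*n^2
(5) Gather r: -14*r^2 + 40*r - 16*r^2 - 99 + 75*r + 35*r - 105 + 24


(1) = 15*m + t*(5*m + 1) + 3
(2) = -9*r^2 + r*(36 - 5*z) + 4*z^2 - 16*z
(3) = -5*c^2 + 19*c - 18
(4) = -n^3 + n^2*(-8*d - 2) + n*(-7*d^2 - 14*d)
(5) = -30*r^2 + 150*r - 180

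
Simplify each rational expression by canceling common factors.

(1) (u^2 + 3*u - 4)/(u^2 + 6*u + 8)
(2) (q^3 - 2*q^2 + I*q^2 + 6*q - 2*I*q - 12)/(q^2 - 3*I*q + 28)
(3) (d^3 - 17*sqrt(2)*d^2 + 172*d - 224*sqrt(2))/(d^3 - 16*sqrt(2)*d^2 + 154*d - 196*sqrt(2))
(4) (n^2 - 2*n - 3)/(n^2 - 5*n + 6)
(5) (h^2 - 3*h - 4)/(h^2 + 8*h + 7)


(1) = (u - 1)/(u + 2)
(2) = (q^3 + q^2*(-2 + I) + q*(6 - 2*I) - 12)/(q^2 - 3*I*q + 28)
(3) = (d - 8*sqrt(2))/(d - 7*sqrt(2))
(4) = (n + 1)/(n - 2)
(5) = (h - 4)/(h + 7)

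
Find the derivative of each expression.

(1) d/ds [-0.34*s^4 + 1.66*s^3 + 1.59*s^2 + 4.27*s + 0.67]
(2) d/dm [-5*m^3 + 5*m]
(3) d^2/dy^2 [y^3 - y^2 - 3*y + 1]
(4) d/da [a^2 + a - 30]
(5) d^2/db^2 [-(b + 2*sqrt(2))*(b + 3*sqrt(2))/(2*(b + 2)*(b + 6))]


(1) = -1.36*s^3 + 4.98*s^2 + 3.18*s + 4.27
(2) = 5 - 15*m^2
(3) = 6*y - 2
(4) = 2*a + 1
(5) = (-5*sqrt(2)*b^3 + 8*b^3 - 288*b + 180*sqrt(2)*b - 768 + 480*sqrt(2))/(b^6 + 24*b^5 + 228*b^4 + 1088*b^3 + 2736*b^2 + 3456*b + 1728)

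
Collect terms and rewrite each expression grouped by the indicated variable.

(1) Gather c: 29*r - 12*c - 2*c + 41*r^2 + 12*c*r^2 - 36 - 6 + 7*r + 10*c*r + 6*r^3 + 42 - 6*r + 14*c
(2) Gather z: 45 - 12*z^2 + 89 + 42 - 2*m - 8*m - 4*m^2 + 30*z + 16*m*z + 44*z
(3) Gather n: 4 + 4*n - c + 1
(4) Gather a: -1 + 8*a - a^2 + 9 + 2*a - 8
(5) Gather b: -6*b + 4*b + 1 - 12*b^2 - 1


(1) = c*(12*r^2 + 10*r) + 6*r^3 + 41*r^2 + 30*r
(2) = -4*m^2 - 10*m - 12*z^2 + z*(16*m + 74) + 176
(3) = -c + 4*n + 5
(4) = -a^2 + 10*a
(5) = -12*b^2 - 2*b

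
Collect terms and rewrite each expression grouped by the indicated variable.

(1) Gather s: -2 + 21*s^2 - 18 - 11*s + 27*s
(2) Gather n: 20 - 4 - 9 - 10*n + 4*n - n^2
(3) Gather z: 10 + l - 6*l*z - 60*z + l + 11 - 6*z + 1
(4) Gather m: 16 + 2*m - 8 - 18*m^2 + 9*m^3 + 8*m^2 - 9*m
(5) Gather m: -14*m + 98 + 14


(1) = 21*s^2 + 16*s - 20
(2) = -n^2 - 6*n + 7
(3) = 2*l + z*(-6*l - 66) + 22
(4) = 9*m^3 - 10*m^2 - 7*m + 8
(5) = 112 - 14*m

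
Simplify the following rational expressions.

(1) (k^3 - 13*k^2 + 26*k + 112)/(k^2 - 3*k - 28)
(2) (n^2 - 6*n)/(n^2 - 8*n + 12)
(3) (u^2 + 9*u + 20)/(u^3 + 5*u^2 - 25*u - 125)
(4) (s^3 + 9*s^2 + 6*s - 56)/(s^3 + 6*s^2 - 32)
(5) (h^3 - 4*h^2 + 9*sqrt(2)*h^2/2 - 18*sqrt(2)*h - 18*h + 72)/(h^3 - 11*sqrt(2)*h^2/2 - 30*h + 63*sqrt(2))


(1) = (k^2 - 6*k - 16)/(k + 4)
(2) = n/(n - 2)
(3) = (u + 4)/(u^2 - 25)
(4) = (s + 7)/(s + 4)
(5) = (4*h^2 + h*(-16 + 24*sqrt(2)) - 96*sqrt(2))/(4*h^2 - 16*sqrt(2)*h - 168)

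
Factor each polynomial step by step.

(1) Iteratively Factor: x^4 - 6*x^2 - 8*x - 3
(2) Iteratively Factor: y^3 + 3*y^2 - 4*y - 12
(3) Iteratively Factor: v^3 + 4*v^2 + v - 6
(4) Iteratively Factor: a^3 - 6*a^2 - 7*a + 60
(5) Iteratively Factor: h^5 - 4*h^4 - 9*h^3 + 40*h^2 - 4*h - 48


(1) = (x + 1)*(x^3 - x^2 - 5*x - 3) = (x + 1)^2*(x^2 - 2*x - 3) = (x - 3)*(x + 1)^2*(x + 1)
(2) = (y + 3)*(y^2 - 4) = (y + 2)*(y + 3)*(y - 2)
(3) = (v - 1)*(v^2 + 5*v + 6) = (v - 1)*(v + 3)*(v + 2)
(4) = (a - 4)*(a^2 - 2*a - 15) = (a - 4)*(a + 3)*(a - 5)
(5) = (h - 2)*(h^4 - 2*h^3 - 13*h^2 + 14*h + 24) = (h - 2)*(h + 1)*(h^3 - 3*h^2 - 10*h + 24) = (h - 4)*(h - 2)*(h + 1)*(h^2 + h - 6) = (h - 4)*(h - 2)^2*(h + 1)*(h + 3)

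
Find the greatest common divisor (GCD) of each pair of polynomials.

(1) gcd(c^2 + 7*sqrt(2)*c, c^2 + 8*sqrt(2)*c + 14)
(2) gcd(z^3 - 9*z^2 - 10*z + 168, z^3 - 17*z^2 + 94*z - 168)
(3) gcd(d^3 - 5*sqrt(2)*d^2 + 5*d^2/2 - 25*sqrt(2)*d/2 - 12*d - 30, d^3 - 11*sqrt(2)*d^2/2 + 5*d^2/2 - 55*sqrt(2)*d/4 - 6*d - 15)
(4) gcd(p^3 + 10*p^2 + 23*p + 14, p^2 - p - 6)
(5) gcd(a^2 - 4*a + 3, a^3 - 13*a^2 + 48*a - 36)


(1) = gcd(c*(c + 7*sqrt(2)), (c + sqrt(2))*(c + 7*sqrt(2))) = c + 7*sqrt(2)
(2) = gcd((z - 7)*(z - 6)*(z + 4), (z - 7)*(z - 6)*(z - 4)) = z^2 - 13*z + 42
(3) = gcd((d + 5/2)*(d - 6*sqrt(2))*(d + sqrt(2)), (d + 5/2)*(d - 6*sqrt(2))*(d + sqrt(2)/2)) = d^2 + d*(5/2 - 6*sqrt(2)) - 15*sqrt(2)
(4) = p + 2
(5) = gcd((a - 3)*(a - 1), (a - 6)^2*(a - 1)) = a - 1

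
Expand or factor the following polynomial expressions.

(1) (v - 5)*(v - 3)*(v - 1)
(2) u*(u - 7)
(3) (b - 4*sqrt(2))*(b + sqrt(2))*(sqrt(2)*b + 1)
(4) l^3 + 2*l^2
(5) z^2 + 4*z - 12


(1) = v^3 - 9*v^2 + 23*v - 15
(2) = u^2 - 7*u
(3) = sqrt(2)*b^3 - 5*b^2 - 11*sqrt(2)*b - 8
(4) = l^2*(l + 2)
(5) = (z - 2)*(z + 6)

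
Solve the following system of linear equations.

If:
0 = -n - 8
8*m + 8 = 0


Then:
m = -1
n = -8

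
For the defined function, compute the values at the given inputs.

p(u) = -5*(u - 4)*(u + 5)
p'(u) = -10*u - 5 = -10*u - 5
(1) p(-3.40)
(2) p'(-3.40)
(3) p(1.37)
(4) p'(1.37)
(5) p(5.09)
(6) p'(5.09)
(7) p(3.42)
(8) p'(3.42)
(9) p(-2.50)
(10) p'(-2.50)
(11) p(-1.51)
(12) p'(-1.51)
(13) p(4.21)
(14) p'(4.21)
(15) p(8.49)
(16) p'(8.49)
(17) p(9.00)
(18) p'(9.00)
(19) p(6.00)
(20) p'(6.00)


(1) = 59.20
(2) = 29.00
(3) = 83.77
(4) = -18.70
(5) = -54.99
(6) = -55.90
(7) = 24.42
(8) = -39.20
(9) = 81.25
(10) = 20.00
(11) = 96.15
(12) = 10.10
(13) = -9.67
(14) = -47.10
(15) = -302.85
(16) = -89.90
(17) = -350.00
(18) = -95.00
(19) = -110.00
(20) = -65.00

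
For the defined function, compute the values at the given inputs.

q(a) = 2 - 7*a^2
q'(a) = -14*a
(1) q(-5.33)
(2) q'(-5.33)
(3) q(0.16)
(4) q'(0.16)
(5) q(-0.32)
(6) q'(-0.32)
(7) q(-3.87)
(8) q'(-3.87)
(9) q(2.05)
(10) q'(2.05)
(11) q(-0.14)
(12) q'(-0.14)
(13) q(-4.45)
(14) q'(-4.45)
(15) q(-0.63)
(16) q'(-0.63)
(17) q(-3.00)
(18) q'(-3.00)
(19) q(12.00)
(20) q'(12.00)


(1) = -196.86
(2) = 74.62
(3) = 1.82
(4) = -2.24
(5) = 1.28
(6) = 4.48
(7) = -102.84
(8) = 54.18
(9) = -27.42
(10) = -28.70
(11) = 1.86
(12) = 1.96
(13) = -136.62
(14) = 62.30
(15) = -0.78
(16) = 8.82
(17) = -61.00
(18) = 42.00
(19) = -1006.00
(20) = -168.00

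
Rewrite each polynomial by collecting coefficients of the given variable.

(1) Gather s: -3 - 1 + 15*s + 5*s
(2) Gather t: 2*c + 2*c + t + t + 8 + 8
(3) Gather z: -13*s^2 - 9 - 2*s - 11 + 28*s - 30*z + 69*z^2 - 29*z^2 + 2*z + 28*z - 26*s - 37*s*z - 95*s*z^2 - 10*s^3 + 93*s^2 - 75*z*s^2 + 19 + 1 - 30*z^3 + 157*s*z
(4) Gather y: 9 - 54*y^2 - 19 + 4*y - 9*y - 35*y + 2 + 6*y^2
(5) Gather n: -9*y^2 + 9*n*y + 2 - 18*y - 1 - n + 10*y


(1) = 20*s - 4
(2) = 4*c + 2*t + 16
(3) = -10*s^3 + 80*s^2 - 30*z^3 + z^2*(40 - 95*s) + z*(-75*s^2 + 120*s)
(4) = -48*y^2 - 40*y - 8
(5) = n*(9*y - 1) - 9*y^2 - 8*y + 1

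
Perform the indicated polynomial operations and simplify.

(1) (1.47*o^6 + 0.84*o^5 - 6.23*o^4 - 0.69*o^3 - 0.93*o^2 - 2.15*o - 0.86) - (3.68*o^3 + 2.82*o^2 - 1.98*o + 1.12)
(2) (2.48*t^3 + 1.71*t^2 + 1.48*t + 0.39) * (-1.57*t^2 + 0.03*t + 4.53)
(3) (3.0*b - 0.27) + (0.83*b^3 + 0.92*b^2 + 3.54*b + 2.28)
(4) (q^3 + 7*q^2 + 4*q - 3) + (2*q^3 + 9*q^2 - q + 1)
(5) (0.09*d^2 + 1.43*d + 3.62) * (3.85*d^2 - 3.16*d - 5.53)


(1) = 1.47*o^6 + 0.84*o^5 - 6.23*o^4 - 4.37*o^3 - 3.75*o^2 - 0.17*o - 1.98
(2) = -3.8936*t^5 - 2.6103*t^4 + 8.9621*t^3 + 7.1784*t^2 + 6.7161*t + 1.7667
(3) = 0.83*b^3 + 0.92*b^2 + 6.54*b + 2.01
(4) = 3*q^3 + 16*q^2 + 3*q - 2
(5) = 0.3465*d^4 + 5.2211*d^3 + 8.9205*d^2 - 19.3471*d - 20.0186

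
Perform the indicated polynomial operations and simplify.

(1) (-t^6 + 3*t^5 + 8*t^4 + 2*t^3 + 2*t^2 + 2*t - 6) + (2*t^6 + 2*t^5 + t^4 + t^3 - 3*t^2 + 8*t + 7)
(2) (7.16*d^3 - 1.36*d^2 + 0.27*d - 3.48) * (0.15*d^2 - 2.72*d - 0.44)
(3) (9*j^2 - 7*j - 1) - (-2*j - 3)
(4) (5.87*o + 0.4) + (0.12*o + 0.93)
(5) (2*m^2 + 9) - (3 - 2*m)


(1) = t^6 + 5*t^5 + 9*t^4 + 3*t^3 - t^2 + 10*t + 1
(2) = 1.074*d^5 - 19.6792*d^4 + 0.5893*d^3 - 0.658*d^2 + 9.3468*d + 1.5312
(3) = 9*j^2 - 5*j + 2
(4) = 5.99*o + 1.33
(5) = 2*m^2 + 2*m + 6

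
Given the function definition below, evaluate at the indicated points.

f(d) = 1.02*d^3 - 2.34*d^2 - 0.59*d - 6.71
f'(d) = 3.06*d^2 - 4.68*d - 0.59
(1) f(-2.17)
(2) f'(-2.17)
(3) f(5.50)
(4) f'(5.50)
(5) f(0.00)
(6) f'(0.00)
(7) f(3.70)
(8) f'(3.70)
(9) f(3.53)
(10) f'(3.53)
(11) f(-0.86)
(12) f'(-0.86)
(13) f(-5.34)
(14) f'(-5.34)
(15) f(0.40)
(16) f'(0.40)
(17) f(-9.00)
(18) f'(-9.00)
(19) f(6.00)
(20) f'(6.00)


(1) = -26.87
(2) = 23.97
(3) = 88.96
(4) = 66.23
(5) = -6.71
(6) = -0.59
(7) = 10.74
(8) = 23.99
(9) = 6.92
(10) = 21.02
(11) = -8.58
(12) = 5.70
(13) = -225.60
(14) = 111.66
(15) = -7.26
(16) = -1.97
(17) = -934.52
(18) = 289.39
(19) = 125.83
(20) = 81.49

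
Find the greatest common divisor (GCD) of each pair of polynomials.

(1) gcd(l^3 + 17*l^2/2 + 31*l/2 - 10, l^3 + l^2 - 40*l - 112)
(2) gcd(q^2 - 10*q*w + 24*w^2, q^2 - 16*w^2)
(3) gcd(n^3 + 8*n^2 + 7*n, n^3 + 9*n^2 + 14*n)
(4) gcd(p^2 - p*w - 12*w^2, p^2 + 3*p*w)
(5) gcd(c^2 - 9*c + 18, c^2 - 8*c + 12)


(1) = l + 4
(2) = gcd((q - 6*w)*(q - 4*w), (q - 4*w)*(q + 4*w)) = q - 4*w
(3) = n^2 + 7*n
(4) = gcd((p - 4*w)*(p + 3*w), p*(p + 3*w)) = p + 3*w
(5) = c - 6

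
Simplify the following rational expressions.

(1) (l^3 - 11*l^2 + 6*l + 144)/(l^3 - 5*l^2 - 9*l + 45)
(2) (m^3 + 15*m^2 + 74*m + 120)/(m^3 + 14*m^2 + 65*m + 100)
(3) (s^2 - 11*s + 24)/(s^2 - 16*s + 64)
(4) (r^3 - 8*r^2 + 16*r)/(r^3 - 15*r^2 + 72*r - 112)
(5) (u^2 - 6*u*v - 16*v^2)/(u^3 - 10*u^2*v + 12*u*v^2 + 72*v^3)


(1) = (l^2 - 14*l + 48)/(l^2 - 8*l + 15)
(2) = (m + 6)/(m + 5)
(3) = (s - 3)/(s - 8)
(4) = r/(r - 7)
(5) = (u - 8*v)/(u^2 - 12*u*v + 36*v^2)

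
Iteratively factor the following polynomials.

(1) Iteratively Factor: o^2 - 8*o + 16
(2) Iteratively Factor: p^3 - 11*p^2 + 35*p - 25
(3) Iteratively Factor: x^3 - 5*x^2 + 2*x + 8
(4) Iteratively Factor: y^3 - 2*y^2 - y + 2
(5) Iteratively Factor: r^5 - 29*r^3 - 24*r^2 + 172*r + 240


(1) = (o - 4)*(o - 4)
(2) = (p - 5)*(p^2 - 6*p + 5) = (p - 5)*(p - 1)*(p - 5)
(3) = (x - 4)*(x^2 - x - 2) = (x - 4)*(x + 1)*(x - 2)
(4) = (y + 1)*(y^2 - 3*y + 2) = (y - 1)*(y + 1)*(y - 2)
(5) = (r + 2)*(r^4 - 2*r^3 - 25*r^2 + 26*r + 120) = (r + 2)^2*(r^3 - 4*r^2 - 17*r + 60) = (r - 3)*(r + 2)^2*(r^2 - r - 20) = (r - 5)*(r - 3)*(r + 2)^2*(r + 4)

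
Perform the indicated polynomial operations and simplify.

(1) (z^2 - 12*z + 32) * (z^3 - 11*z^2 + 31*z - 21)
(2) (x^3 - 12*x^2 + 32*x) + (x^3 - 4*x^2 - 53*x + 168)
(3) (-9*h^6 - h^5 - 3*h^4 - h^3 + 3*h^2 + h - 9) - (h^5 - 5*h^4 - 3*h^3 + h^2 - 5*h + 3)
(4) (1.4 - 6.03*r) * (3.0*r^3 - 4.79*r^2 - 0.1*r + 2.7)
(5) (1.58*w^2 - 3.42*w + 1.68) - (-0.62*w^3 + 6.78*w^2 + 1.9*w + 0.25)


(1) = z^5 - 23*z^4 + 195*z^3 - 745*z^2 + 1244*z - 672
(2) = 2*x^3 - 16*x^2 - 21*x + 168
(3) = -9*h^6 - 2*h^5 + 2*h^4 + 2*h^3 + 2*h^2 + 6*h - 12
(4) = -18.09*r^4 + 33.0837*r^3 - 6.103*r^2 - 16.421*r + 3.78
(5) = 0.62*w^3 - 5.2*w^2 - 5.32*w + 1.43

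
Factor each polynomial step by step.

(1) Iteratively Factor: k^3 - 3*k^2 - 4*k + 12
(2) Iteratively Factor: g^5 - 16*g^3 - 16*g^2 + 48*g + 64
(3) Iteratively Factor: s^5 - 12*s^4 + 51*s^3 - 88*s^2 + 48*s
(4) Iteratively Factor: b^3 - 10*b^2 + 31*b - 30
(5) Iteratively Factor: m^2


(1) = (k - 3)*(k^2 - 4) = (k - 3)*(k + 2)*(k - 2)
(2) = (g - 4)*(g^4 + 4*g^3 - 16*g - 16) = (g - 4)*(g + 2)*(g^3 + 2*g^2 - 4*g - 8) = (g - 4)*(g - 2)*(g + 2)*(g^2 + 4*g + 4) = (g - 4)*(g - 2)*(g + 2)^2*(g + 2)
(3) = (s - 4)*(s^4 - 8*s^3 + 19*s^2 - 12*s) = (s - 4)*(s - 1)*(s^3 - 7*s^2 + 12*s) = (s - 4)*(s - 3)*(s - 1)*(s^2 - 4*s) = s*(s - 4)*(s - 3)*(s - 1)*(s - 4)
(4) = (b - 5)*(b^2 - 5*b + 6) = (b - 5)*(b - 2)*(b - 3)
(5) = (m)*(m)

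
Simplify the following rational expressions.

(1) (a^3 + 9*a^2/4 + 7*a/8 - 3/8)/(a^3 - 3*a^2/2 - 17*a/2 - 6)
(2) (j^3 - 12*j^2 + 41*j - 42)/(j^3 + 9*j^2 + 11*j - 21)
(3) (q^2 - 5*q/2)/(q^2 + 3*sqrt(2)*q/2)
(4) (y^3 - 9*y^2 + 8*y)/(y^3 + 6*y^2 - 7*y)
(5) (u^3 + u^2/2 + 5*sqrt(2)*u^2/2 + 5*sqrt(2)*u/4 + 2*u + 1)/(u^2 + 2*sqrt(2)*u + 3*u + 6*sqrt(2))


(1) = (4*a - 1)/(4*a - 16)
(2) = (j^3 - 12*j^2 + 41*j - 42)/(j^3 + 9*j^2 + 11*j - 21)
(3) = (4*q - 10)/(4*q + 6*sqrt(2))
(4) = (y - 8)/(y + 7)
(5) = (4*u^2 + u*(2 + 2*sqrt(2)) + sqrt(2))/(4*u + 12)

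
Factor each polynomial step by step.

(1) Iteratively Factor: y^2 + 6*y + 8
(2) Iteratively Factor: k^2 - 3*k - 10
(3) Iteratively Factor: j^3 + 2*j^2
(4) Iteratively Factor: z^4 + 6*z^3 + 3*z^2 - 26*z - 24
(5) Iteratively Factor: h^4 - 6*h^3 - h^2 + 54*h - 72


(1) = (y + 4)*(y + 2)
(2) = (k + 2)*(k - 5)
(3) = (j + 2)*(j^2) = j*(j + 2)*(j)
(4) = (z + 3)*(z^3 + 3*z^2 - 6*z - 8) = (z - 2)*(z + 3)*(z^2 + 5*z + 4) = (z - 2)*(z + 1)*(z + 3)*(z + 4)
(5) = (h - 2)*(h^3 - 4*h^2 - 9*h + 36) = (h - 3)*(h - 2)*(h^2 - h - 12) = (h - 4)*(h - 3)*(h - 2)*(h + 3)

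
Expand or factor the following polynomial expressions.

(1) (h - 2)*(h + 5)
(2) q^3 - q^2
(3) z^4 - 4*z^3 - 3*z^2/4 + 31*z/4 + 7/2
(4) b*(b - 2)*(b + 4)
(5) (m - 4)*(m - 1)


(1) = h^2 + 3*h - 10
(2) = q^2*(q - 1)
(3) = (z - 7/2)*(z - 2)*(z + 1/2)*(z + 1)
(4) = b^3 + 2*b^2 - 8*b
(5) = m^2 - 5*m + 4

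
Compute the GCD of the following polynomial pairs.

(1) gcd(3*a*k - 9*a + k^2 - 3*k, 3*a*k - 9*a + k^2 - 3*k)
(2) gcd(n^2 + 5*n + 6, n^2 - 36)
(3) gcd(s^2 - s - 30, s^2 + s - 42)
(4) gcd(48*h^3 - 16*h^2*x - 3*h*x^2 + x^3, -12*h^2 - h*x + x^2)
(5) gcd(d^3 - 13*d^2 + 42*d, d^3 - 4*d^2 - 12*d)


(1) = 3*a*k - 9*a + k^2 - 3*k
(2) = gcd((n + 2)*(n + 3), (n - 6)*(n + 6)) = 1
(3) = gcd((s - 6)*(s + 5), (s - 6)*(s + 7)) = s - 6
(4) = gcd((-4*h + x)*(-3*h + x)*(4*h + x), (-4*h + x)*(3*h + x)) = -4*h + x
(5) = d^2 - 6*d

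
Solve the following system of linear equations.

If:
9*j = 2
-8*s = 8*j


Then:
j = 2/9
s = -2/9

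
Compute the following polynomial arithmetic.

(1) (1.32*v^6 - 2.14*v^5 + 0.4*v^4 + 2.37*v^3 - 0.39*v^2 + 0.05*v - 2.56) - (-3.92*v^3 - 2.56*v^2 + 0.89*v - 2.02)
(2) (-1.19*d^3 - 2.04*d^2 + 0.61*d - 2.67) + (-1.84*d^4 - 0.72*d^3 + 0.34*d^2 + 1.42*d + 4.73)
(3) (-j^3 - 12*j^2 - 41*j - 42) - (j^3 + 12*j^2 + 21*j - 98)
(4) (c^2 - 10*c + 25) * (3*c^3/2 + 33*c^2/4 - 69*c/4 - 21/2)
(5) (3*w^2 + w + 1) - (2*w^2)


(1) = 1.32*v^6 - 2.14*v^5 + 0.4*v^4 + 6.29*v^3 + 2.17*v^2 - 0.84*v - 0.54
(2) = -1.84*d^4 - 1.91*d^3 - 1.7*d^2 + 2.03*d + 2.06
(3) = -2*j^3 - 24*j^2 - 62*j + 56
(4) = 3*c^5/2 - 27*c^4/4 - 249*c^3/4 + 1473*c^2/4 - 1305*c/4 - 525/2
(5) = w^2 + w + 1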